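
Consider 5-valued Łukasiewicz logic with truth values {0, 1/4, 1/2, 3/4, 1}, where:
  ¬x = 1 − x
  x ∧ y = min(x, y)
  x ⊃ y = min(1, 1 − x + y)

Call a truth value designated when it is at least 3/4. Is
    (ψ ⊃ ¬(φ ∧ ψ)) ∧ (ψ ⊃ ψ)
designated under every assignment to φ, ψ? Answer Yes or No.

No

Counterexample: take φ = 1/2, ψ = 1.
φ ∧ ψ = 1/2 ∧ 1 = 1/2
¬(φ ∧ ψ) = ¬1/2 = 1/2
ψ ⊃ ¬(φ ∧ ψ) = 1 ⊃ 1/2 = 1/2
ψ ⊃ ψ = 1 ⊃ 1 = 1
(ψ ⊃ ¬(φ ∧ ψ)) ∧ (ψ ⊃ ψ) = 1/2 ∧ 1 = 1/2
This gives 1/2, which is below 3/4.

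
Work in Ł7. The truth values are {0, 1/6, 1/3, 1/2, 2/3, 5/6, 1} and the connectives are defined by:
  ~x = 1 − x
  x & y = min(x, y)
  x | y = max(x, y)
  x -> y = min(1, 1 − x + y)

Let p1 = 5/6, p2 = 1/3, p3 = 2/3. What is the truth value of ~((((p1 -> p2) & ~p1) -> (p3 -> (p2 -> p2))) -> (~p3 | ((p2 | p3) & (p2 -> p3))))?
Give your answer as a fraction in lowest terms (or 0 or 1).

1/3

p1 -> p2 = 5/6 -> 1/3 = 1/2
~p1 = ~5/6 = 1/6
(p1 -> p2) & ~p1 = 1/2 & 1/6 = 1/6
p2 -> p2 = 1/3 -> 1/3 = 1
p3 -> (p2 -> p2) = 2/3 -> 1 = 1
((p1 -> p2) & ~p1) -> (p3 -> (p2 -> p2)) = 1/6 -> 1 = 1
~p3 = ~2/3 = 1/3
p2 | p3 = 1/3 | 2/3 = 2/3
p2 -> p3 = 1/3 -> 2/3 = 1
(p2 | p3) & (p2 -> p3) = 2/3 & 1 = 2/3
~p3 | ((p2 | p3) & (p2 -> p3)) = 1/3 | 2/3 = 2/3
(((p1 -> p2) & ~p1) -> (p3 -> (p2 -> p2))) -> (~p3 | ((p2 | p3) & (p2 -> p3))) = 1 -> 2/3 = 2/3
~((((p1 -> p2) & ~p1) -> (p3 -> (p2 -> p2))) -> (~p3 | ((p2 | p3) & (p2 -> p3)))) = ~2/3 = 1/3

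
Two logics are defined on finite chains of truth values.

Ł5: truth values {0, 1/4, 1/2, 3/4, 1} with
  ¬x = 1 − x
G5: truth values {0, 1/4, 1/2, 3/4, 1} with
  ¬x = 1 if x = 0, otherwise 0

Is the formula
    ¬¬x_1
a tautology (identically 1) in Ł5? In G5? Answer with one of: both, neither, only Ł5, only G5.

In Ł5: at x_1 = 0 the value is 0 — not a tautology.
In G5: at x_1 = 0 the value is 0 — not a tautology.

neither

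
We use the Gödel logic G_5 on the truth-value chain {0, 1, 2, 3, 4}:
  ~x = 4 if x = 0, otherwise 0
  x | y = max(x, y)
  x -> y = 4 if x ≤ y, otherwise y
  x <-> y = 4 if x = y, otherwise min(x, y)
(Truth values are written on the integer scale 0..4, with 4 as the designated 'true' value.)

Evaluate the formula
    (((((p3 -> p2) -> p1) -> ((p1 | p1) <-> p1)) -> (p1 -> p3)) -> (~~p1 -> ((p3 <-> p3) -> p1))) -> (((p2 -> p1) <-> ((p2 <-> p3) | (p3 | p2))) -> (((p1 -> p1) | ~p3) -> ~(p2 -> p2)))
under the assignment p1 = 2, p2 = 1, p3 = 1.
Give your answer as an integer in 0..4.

p3 -> p2 = 1 -> 1 = 4
(p3 -> p2) -> p1 = 4 -> 2 = 2
p1 | p1 = 2 | 2 = 2
(p1 | p1) <-> p1 = 2 <-> 2 = 4
((p3 -> p2) -> p1) -> ((p1 | p1) <-> p1) = 2 -> 4 = 4
p1 -> p3 = 2 -> 1 = 1
(((p3 -> p2) -> p1) -> ((p1 | p1) <-> p1)) -> (p1 -> p3) = 4 -> 1 = 1
~p1 = ~2 = 0
~~p1 = ~0 = 4
p3 <-> p3 = 1 <-> 1 = 4
(p3 <-> p3) -> p1 = 4 -> 2 = 2
~~p1 -> ((p3 <-> p3) -> p1) = 4 -> 2 = 2
((((p3 -> p2) -> p1) -> ((p1 | p1) <-> p1)) -> (p1 -> p3)) -> (~~p1 -> ((p3 <-> p3) -> p1)) = 1 -> 2 = 4
p2 -> p1 = 1 -> 2 = 4
p2 <-> p3 = 1 <-> 1 = 4
p3 | p2 = 1 | 1 = 1
(p2 <-> p3) | (p3 | p2) = 4 | 1 = 4
(p2 -> p1) <-> ((p2 <-> p3) | (p3 | p2)) = 4 <-> 4 = 4
p1 -> p1 = 2 -> 2 = 4
~p3 = ~1 = 0
(p1 -> p1) | ~p3 = 4 | 0 = 4
p2 -> p2 = 1 -> 1 = 4
~(p2 -> p2) = ~4 = 0
((p1 -> p1) | ~p3) -> ~(p2 -> p2) = 4 -> 0 = 0
((p2 -> p1) <-> ((p2 <-> p3) | (p3 | p2))) -> (((p1 -> p1) | ~p3) -> ~(p2 -> p2)) = 4 -> 0 = 0
(((((p3 -> p2) -> p1) -> ((p1 | p1) <-> p1)) -> (p1 -> p3)) -> (~~p1 -> ((p3 <-> p3) -> p1))) -> (((p2 -> p1) <-> ((p2 <-> p3) | (p3 | p2))) -> (((p1 -> p1) | ~p3) -> ~(p2 -> p2))) = 4 -> 0 = 0

0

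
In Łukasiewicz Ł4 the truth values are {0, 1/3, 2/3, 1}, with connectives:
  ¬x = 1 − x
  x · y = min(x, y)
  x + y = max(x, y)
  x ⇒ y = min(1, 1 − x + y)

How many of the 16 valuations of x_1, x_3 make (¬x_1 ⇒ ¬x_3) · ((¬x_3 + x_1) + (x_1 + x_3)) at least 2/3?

x_1 = 0, x_3 = 0 ↦ 1  ≥
x_1 = 0, x_3 = 1/3 ↦ 2/3  ≥
x_1 = 0, x_3 = 2/3 ↦ 1/3  <
x_1 = 0, x_3 = 1 ↦ 0  <
x_1 = 1/3, x_3 = 0 ↦ 1  ≥
x_1 = 1/3, x_3 = 1/3 ↦ 2/3  ≥
x_1 = 1/3, x_3 = 2/3 ↦ 2/3  ≥
x_1 = 1/3, x_3 = 1 ↦ 1/3  <
x_1 = 2/3, x_3 = 0 ↦ 1  ≥
x_1 = 2/3, x_3 = 1/3 ↦ 2/3  ≥
x_1 = 2/3, x_3 = 2/3 ↦ 2/3  ≥
x_1 = 2/3, x_3 = 1 ↦ 2/3  ≥
x_1 = 1, x_3 = 0 ↦ 1  ≥
x_1 = 1, x_3 = 1/3 ↦ 1  ≥
x_1 = 1, x_3 = 2/3 ↦ 1  ≥
x_1 = 1, x_3 = 1 ↦ 1  ≥
So 13 of the 16 assignments meet the threshold.

13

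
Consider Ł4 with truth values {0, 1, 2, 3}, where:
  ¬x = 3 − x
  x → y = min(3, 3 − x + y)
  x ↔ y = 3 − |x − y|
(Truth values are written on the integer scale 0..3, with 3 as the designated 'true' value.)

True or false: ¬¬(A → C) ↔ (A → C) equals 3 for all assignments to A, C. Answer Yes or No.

Yes

A = 0, C = 0 ↦ 3
A = 0, C = 1 ↦ 3
A = 0, C = 2 ↦ 3
A = 0, C = 3 ↦ 3
A = 1, C = 0 ↦ 3
A = 1, C = 1 ↦ 3
A = 1, C = 2 ↦ 3
A = 1, C = 3 ↦ 3
A = 2, C = 0 ↦ 3
A = 2, C = 1 ↦ 3
A = 2, C = 2 ↦ 3
A = 2, C = 3 ↦ 3
A = 3, C = 0 ↦ 3
A = 3, C = 1 ↦ 3
A = 3, C = 2 ↦ 3
A = 3, C = 3 ↦ 3
Every assignment gives a value ≥ 3.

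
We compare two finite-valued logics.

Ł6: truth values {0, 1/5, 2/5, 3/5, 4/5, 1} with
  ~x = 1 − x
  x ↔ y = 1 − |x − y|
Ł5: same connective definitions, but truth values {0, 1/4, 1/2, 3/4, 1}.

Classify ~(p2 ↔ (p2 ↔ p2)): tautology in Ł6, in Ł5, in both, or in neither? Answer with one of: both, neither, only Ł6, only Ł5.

In Ł6: at p2 = 1/5 the value is 4/5 — not a tautology.
In Ł5: at p2 = 1/4 the value is 3/4 — not a tautology.

neither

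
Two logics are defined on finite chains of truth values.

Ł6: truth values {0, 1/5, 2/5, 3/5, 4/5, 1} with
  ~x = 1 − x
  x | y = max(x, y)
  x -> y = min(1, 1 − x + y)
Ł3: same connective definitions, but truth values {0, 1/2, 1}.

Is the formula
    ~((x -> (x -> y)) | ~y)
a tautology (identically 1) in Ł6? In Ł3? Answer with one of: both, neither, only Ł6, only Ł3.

In Ł6: at x = 0, y = 0 the value is 0 — not a tautology.
In Ł3: at x = 0, y = 0 the value is 0 — not a tautology.

neither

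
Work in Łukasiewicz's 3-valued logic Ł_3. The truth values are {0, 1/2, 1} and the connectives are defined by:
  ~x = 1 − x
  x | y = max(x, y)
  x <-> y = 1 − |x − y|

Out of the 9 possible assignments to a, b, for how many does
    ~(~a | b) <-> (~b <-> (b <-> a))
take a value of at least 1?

a = 0, b = 0 ↦ 0  <
a = 0, b = 1/2 ↦ 0  <
a = 0, b = 1 ↦ 0  <
a = 1/2, b = 0 ↦ 1  ≥
a = 1/2, b = 1/2 ↦ 1  ≥
a = 1/2, b = 1 ↦ 1/2  <
a = 1, b = 0 ↦ 0  <
a = 1, b = 1/2 ↦ 1/2  <
a = 1, b = 1 ↦ 1  ≥
So 3 of the 9 assignments meet the threshold.

3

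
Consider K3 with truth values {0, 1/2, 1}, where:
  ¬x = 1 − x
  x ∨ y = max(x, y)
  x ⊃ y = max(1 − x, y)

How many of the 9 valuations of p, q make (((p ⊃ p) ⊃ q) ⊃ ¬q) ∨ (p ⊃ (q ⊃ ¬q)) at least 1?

5

p = 0, q = 0 ↦ 1  ≥
p = 0, q = 1/2 ↦ 1  ≥
p = 0, q = 1 ↦ 1  ≥
p = 1/2, q = 0 ↦ 1  ≥
p = 1/2, q = 1/2 ↦ 1/2  <
p = 1/2, q = 1 ↦ 1/2  <
p = 1, q = 0 ↦ 1  ≥
p = 1, q = 1/2 ↦ 1/2  <
p = 1, q = 1 ↦ 0  <
So 5 of the 9 assignments meet the threshold.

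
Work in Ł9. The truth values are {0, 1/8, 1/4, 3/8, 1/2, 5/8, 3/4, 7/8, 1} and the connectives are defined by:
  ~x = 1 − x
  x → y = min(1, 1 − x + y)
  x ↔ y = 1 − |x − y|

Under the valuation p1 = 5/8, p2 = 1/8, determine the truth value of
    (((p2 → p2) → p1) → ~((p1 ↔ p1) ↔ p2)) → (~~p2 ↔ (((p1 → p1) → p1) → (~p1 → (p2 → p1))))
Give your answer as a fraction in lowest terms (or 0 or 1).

1/8

p2 → p2 = 1/8 → 1/8 = 1
(p2 → p2) → p1 = 1 → 5/8 = 5/8
p1 ↔ p1 = 5/8 ↔ 5/8 = 1
(p1 ↔ p1) ↔ p2 = 1 ↔ 1/8 = 1/8
~((p1 ↔ p1) ↔ p2) = ~1/8 = 7/8
((p2 → p2) → p1) → ~((p1 ↔ p1) ↔ p2) = 5/8 → 7/8 = 1
~p2 = ~1/8 = 7/8
~~p2 = ~7/8 = 1/8
p1 → p1 = 5/8 → 5/8 = 1
(p1 → p1) → p1 = 1 → 5/8 = 5/8
~p1 = ~5/8 = 3/8
p2 → p1 = 1/8 → 5/8 = 1
~p1 → (p2 → p1) = 3/8 → 1 = 1
((p1 → p1) → p1) → (~p1 → (p2 → p1)) = 5/8 → 1 = 1
~~p2 ↔ (((p1 → p1) → p1) → (~p1 → (p2 → p1))) = 1/8 ↔ 1 = 1/8
(((p2 → p2) → p1) → ~((p1 ↔ p1) ↔ p2)) → (~~p2 ↔ (((p1 → p1) → p1) → (~p1 → (p2 → p1)))) = 1 → 1/8 = 1/8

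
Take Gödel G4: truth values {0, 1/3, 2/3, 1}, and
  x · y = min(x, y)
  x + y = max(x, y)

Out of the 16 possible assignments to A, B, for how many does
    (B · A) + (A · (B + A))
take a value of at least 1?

A = 0, B = 0 ↦ 0  <
A = 0, B = 1/3 ↦ 0  <
A = 0, B = 2/3 ↦ 0  <
A = 0, B = 1 ↦ 0  <
A = 1/3, B = 0 ↦ 1/3  <
A = 1/3, B = 1/3 ↦ 1/3  <
A = 1/3, B = 2/3 ↦ 1/3  <
A = 1/3, B = 1 ↦ 1/3  <
A = 2/3, B = 0 ↦ 2/3  <
A = 2/3, B = 1/3 ↦ 2/3  <
A = 2/3, B = 2/3 ↦ 2/3  <
A = 2/3, B = 1 ↦ 2/3  <
A = 1, B = 0 ↦ 1  ≥
A = 1, B = 1/3 ↦ 1  ≥
A = 1, B = 2/3 ↦ 1  ≥
A = 1, B = 1 ↦ 1  ≥
So 4 of the 16 assignments meet the threshold.

4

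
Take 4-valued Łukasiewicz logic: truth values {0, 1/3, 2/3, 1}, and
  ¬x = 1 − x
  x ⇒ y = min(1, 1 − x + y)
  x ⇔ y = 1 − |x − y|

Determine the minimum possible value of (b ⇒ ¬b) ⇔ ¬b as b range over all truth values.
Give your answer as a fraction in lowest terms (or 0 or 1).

Take b = 1/3:
¬b = ¬1/3 = 2/3
b ⇒ ¬b = 1/3 ⇒ 2/3 = 1
¬b = ¬1/3 = 2/3
(b ⇒ ¬b) ⇔ ¬b = 1 ⇔ 2/3 = 2/3
No assignment yields a value below 2/3, so this is the minimum.

2/3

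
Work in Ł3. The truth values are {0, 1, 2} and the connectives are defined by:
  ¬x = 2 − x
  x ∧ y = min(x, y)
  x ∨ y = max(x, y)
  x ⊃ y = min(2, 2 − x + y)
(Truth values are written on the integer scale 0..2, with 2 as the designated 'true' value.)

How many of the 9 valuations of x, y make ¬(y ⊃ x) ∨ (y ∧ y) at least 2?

x = 0, y = 0 ↦ 0  <
x = 0, y = 1 ↦ 1  <
x = 0, y = 2 ↦ 2  ≥
x = 1, y = 0 ↦ 0  <
x = 1, y = 1 ↦ 1  <
x = 1, y = 2 ↦ 2  ≥
x = 2, y = 0 ↦ 0  <
x = 2, y = 1 ↦ 1  <
x = 2, y = 2 ↦ 2  ≥
So 3 of the 9 assignments meet the threshold.

3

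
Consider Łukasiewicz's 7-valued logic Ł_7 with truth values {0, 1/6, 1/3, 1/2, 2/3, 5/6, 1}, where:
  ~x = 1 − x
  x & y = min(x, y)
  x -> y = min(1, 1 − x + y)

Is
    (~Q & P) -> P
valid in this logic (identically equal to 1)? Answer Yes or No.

Yes

At P = 1, Q = 2/3, for instance:
~Q = ~2/3 = 1/3
~Q & P = 1/3 & 1 = 1/3
(~Q & P) -> P = 1/3 -> 1 = 1
and checking the remaining 48 assignments likewise gives ≥ 1 in every case.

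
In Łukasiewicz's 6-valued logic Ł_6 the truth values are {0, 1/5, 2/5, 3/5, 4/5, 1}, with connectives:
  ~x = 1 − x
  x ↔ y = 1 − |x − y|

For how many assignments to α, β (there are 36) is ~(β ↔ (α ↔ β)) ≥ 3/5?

11

value 1: 2 assignments (counts)
value 4/5: 3 assignments (counts)
value 3/5: 6 assignments (counts)
value 2/5: 7 assignments
value 1/5: 10 assignments
value 0: 8 assignments
So 11 of the 36 assignments meet the threshold.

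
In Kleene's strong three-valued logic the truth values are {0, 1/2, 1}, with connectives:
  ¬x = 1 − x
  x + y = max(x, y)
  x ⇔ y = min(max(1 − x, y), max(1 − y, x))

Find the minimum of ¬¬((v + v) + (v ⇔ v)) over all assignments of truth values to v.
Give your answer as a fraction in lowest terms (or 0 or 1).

1/2

Take v = 1/2:
v + v = 1/2 + 1/2 = 1/2
v ⇔ v = 1/2 ⇔ 1/2 = 1/2
(v + v) + (v ⇔ v) = 1/2 + 1/2 = 1/2
¬((v + v) + (v ⇔ v)) = ¬1/2 = 1/2
¬¬((v + v) + (v ⇔ v)) = ¬1/2 = 1/2
No assignment yields a value below 1/2, so this is the minimum.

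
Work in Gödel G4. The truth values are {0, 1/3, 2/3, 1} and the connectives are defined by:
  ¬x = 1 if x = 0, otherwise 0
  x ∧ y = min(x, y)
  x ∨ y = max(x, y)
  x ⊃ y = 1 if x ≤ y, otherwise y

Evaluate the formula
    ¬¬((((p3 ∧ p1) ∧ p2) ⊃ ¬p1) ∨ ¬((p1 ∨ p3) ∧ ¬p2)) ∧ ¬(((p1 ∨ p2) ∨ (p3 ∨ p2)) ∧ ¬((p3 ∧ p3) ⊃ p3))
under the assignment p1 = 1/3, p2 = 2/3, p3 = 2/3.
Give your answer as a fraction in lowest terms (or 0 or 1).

p3 ∧ p1 = 2/3 ∧ 1/3 = 1/3
(p3 ∧ p1) ∧ p2 = 1/3 ∧ 2/3 = 1/3
¬p1 = ¬1/3 = 0
((p3 ∧ p1) ∧ p2) ⊃ ¬p1 = 1/3 ⊃ 0 = 0
p1 ∨ p3 = 1/3 ∨ 2/3 = 2/3
¬p2 = ¬2/3 = 0
(p1 ∨ p3) ∧ ¬p2 = 2/3 ∧ 0 = 0
¬((p1 ∨ p3) ∧ ¬p2) = ¬0 = 1
(((p3 ∧ p1) ∧ p2) ⊃ ¬p1) ∨ ¬((p1 ∨ p3) ∧ ¬p2) = 0 ∨ 1 = 1
¬((((p3 ∧ p1) ∧ p2) ⊃ ¬p1) ∨ ¬((p1 ∨ p3) ∧ ¬p2)) = ¬1 = 0
¬¬((((p3 ∧ p1) ∧ p2) ⊃ ¬p1) ∨ ¬((p1 ∨ p3) ∧ ¬p2)) = ¬0 = 1
p1 ∨ p2 = 1/3 ∨ 2/3 = 2/3
p3 ∨ p2 = 2/3 ∨ 2/3 = 2/3
(p1 ∨ p2) ∨ (p3 ∨ p2) = 2/3 ∨ 2/3 = 2/3
p3 ∧ p3 = 2/3 ∧ 2/3 = 2/3
(p3 ∧ p3) ⊃ p3 = 2/3 ⊃ 2/3 = 1
¬((p3 ∧ p3) ⊃ p3) = ¬1 = 0
((p1 ∨ p2) ∨ (p3 ∨ p2)) ∧ ¬((p3 ∧ p3) ⊃ p3) = 2/3 ∧ 0 = 0
¬(((p1 ∨ p2) ∨ (p3 ∨ p2)) ∧ ¬((p3 ∧ p3) ⊃ p3)) = ¬0 = 1
¬¬((((p3 ∧ p1) ∧ p2) ⊃ ¬p1) ∨ ¬((p1 ∨ p3) ∧ ¬p2)) ∧ ¬(((p1 ∨ p2) ∨ (p3 ∨ p2)) ∧ ¬((p3 ∧ p3) ⊃ p3)) = 1 ∧ 1 = 1

1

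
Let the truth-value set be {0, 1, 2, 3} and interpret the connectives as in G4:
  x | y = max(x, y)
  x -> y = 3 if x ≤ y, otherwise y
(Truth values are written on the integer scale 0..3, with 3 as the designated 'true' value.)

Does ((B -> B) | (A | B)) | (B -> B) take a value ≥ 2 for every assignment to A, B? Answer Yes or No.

A = 0, B = 0 ↦ 3
A = 0, B = 1 ↦ 3
A = 0, B = 2 ↦ 3
A = 0, B = 3 ↦ 3
A = 1, B = 0 ↦ 3
A = 1, B = 1 ↦ 3
A = 1, B = 2 ↦ 3
A = 1, B = 3 ↦ 3
A = 2, B = 0 ↦ 3
A = 2, B = 1 ↦ 3
A = 2, B = 2 ↦ 3
A = 2, B = 3 ↦ 3
A = 3, B = 0 ↦ 3
A = 3, B = 1 ↦ 3
A = 3, B = 2 ↦ 3
A = 3, B = 3 ↦ 3
Every assignment gives a value ≥ 2.

Yes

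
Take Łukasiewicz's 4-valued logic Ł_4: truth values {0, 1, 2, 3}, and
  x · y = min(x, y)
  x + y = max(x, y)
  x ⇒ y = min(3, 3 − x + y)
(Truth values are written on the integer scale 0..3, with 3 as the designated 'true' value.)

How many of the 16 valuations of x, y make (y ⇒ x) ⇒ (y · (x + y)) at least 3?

x = 0, y = 0 ↦ 0  <
x = 0, y = 1 ↦ 2  <
x = 0, y = 2 ↦ 3  ≥
x = 0, y = 3 ↦ 3  ≥
x = 1, y = 0 ↦ 0  <
x = 1, y = 1 ↦ 1  <
x = 1, y = 2 ↦ 3  ≥
x = 1, y = 3 ↦ 3  ≥
x = 2, y = 0 ↦ 0  <
x = 2, y = 1 ↦ 1  <
x = 2, y = 2 ↦ 2  <
x = 2, y = 3 ↦ 3  ≥
x = 3, y = 0 ↦ 0  <
x = 3, y = 1 ↦ 1  <
x = 3, y = 2 ↦ 2  <
x = 3, y = 3 ↦ 3  ≥
So 6 of the 16 assignments meet the threshold.

6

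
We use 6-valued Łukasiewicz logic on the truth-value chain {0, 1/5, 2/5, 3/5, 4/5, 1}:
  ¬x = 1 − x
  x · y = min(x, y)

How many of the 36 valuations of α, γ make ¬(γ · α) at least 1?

11

value 1: 11 assignments (counts)
value 4/5: 9 assignments
value 3/5: 7 assignments
value 2/5: 5 assignments
value 1/5: 3 assignments
value 0: 1 assignment
So 11 of the 36 assignments meet the threshold.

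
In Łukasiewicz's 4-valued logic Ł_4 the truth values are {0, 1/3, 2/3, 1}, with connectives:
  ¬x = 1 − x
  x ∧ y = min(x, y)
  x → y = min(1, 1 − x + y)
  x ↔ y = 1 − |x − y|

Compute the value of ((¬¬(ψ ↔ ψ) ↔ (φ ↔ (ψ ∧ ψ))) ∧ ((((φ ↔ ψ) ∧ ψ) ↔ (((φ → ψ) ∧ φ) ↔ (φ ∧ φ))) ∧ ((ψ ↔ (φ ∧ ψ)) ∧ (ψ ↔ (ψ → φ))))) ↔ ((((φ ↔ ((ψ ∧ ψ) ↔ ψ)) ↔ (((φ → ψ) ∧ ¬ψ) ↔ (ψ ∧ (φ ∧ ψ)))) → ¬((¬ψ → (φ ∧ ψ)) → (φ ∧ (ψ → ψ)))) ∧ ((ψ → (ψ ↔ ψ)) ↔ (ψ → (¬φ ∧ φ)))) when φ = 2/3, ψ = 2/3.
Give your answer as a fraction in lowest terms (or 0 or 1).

2/3

ψ ↔ ψ = 2/3 ↔ 2/3 = 1
¬(ψ ↔ ψ) = ¬1 = 0
¬¬(ψ ↔ ψ) = ¬0 = 1
ψ ∧ ψ = 2/3 ∧ 2/3 = 2/3
φ ↔ (ψ ∧ ψ) = 2/3 ↔ 2/3 = 1
¬¬(ψ ↔ ψ) ↔ (φ ↔ (ψ ∧ ψ)) = 1 ↔ 1 = 1
φ ↔ ψ = 2/3 ↔ 2/3 = 1
(φ ↔ ψ) ∧ ψ = 1 ∧ 2/3 = 2/3
φ → ψ = 2/3 → 2/3 = 1
(φ → ψ) ∧ φ = 1 ∧ 2/3 = 2/3
φ ∧ φ = 2/3 ∧ 2/3 = 2/3
((φ → ψ) ∧ φ) ↔ (φ ∧ φ) = 2/3 ↔ 2/3 = 1
((φ ↔ ψ) ∧ ψ) ↔ (((φ → ψ) ∧ φ) ↔ (φ ∧ φ)) = 2/3 ↔ 1 = 2/3
φ ∧ ψ = 2/3 ∧ 2/3 = 2/3
ψ ↔ (φ ∧ ψ) = 2/3 ↔ 2/3 = 1
ψ → φ = 2/3 → 2/3 = 1
ψ ↔ (ψ → φ) = 2/3 ↔ 1 = 2/3
(ψ ↔ (φ ∧ ψ)) ∧ (ψ ↔ (ψ → φ)) = 1 ∧ 2/3 = 2/3
(((φ ↔ ψ) ∧ ψ) ↔ (((φ → ψ) ∧ φ) ↔ (φ ∧ φ))) ∧ ((ψ ↔ (φ ∧ ψ)) ∧ (ψ ↔ (ψ → φ))) = 2/3 ∧ 2/3 = 2/3
(¬¬(ψ ↔ ψ) ↔ (φ ↔ (ψ ∧ ψ))) ∧ ((((φ ↔ ψ) ∧ ψ) ↔ (((φ → ψ) ∧ φ) ↔ (φ ∧ φ))) ∧ ((ψ ↔ (φ ∧ ψ)) ∧ (ψ ↔ (ψ → φ)))) = 1 ∧ 2/3 = 2/3
ψ ∧ ψ = 2/3 ∧ 2/3 = 2/3
(ψ ∧ ψ) ↔ ψ = 2/3 ↔ 2/3 = 1
φ ↔ ((ψ ∧ ψ) ↔ ψ) = 2/3 ↔ 1 = 2/3
φ → ψ = 2/3 → 2/3 = 1
¬ψ = ¬2/3 = 1/3
(φ → ψ) ∧ ¬ψ = 1 ∧ 1/3 = 1/3
φ ∧ ψ = 2/3 ∧ 2/3 = 2/3
ψ ∧ (φ ∧ ψ) = 2/3 ∧ 2/3 = 2/3
((φ → ψ) ∧ ¬ψ) ↔ (ψ ∧ (φ ∧ ψ)) = 1/3 ↔ 2/3 = 2/3
(φ ↔ ((ψ ∧ ψ) ↔ ψ)) ↔ (((φ → ψ) ∧ ¬ψ) ↔ (ψ ∧ (φ ∧ ψ))) = 2/3 ↔ 2/3 = 1
¬ψ = ¬2/3 = 1/3
φ ∧ ψ = 2/3 ∧ 2/3 = 2/3
¬ψ → (φ ∧ ψ) = 1/3 → 2/3 = 1
ψ → ψ = 2/3 → 2/3 = 1
φ ∧ (ψ → ψ) = 2/3 ∧ 1 = 2/3
(¬ψ → (φ ∧ ψ)) → (φ ∧ (ψ → ψ)) = 1 → 2/3 = 2/3
¬((¬ψ → (φ ∧ ψ)) → (φ ∧ (ψ → ψ))) = ¬2/3 = 1/3
((φ ↔ ((ψ ∧ ψ) ↔ ψ)) ↔ (((φ → ψ) ∧ ¬ψ) ↔ (ψ ∧ (φ ∧ ψ)))) → ¬((¬ψ → (φ ∧ ψ)) → (φ ∧ (ψ → ψ))) = 1 → 1/3 = 1/3
ψ ↔ ψ = 2/3 ↔ 2/3 = 1
ψ → (ψ ↔ ψ) = 2/3 → 1 = 1
¬φ = ¬2/3 = 1/3
¬φ ∧ φ = 1/3 ∧ 2/3 = 1/3
ψ → (¬φ ∧ φ) = 2/3 → 1/3 = 2/3
(ψ → (ψ ↔ ψ)) ↔ (ψ → (¬φ ∧ φ)) = 1 ↔ 2/3 = 2/3
(((φ ↔ ((ψ ∧ ψ) ↔ ψ)) ↔ (((φ → ψ) ∧ ¬ψ) ↔ (ψ ∧ (φ ∧ ψ)))) → ¬((¬ψ → (φ ∧ ψ)) → (φ ∧ (ψ → ψ)))) ∧ ((ψ → (ψ ↔ ψ)) ↔ (ψ → (¬φ ∧ φ))) = 1/3 ∧ 2/3 = 1/3
((¬¬(ψ ↔ ψ) ↔ (φ ↔ (ψ ∧ ψ))) ∧ ((((φ ↔ ψ) ∧ ψ) ↔ (((φ → ψ) ∧ φ) ↔ (φ ∧ φ))) ∧ ((ψ ↔ (φ ∧ ψ)) ∧ (ψ ↔ (ψ → φ))))) ↔ ((((φ ↔ ((ψ ∧ ψ) ↔ ψ)) ↔ (((φ → ψ) ∧ ¬ψ) ↔ (ψ ∧ (φ ∧ ψ)))) → ¬((¬ψ → (φ ∧ ψ)) → (φ ∧ (ψ → ψ)))) ∧ ((ψ → (ψ ↔ ψ)) ↔ (ψ → (¬φ ∧ φ)))) = 2/3 ↔ 1/3 = 2/3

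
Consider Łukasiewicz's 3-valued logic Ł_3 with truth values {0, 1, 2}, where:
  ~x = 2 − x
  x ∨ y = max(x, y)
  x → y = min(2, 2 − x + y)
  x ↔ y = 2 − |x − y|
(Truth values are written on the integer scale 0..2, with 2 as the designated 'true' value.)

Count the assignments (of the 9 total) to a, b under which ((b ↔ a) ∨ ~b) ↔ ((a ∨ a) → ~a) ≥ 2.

a = 0, b = 0 ↦ 2  ≥
a = 0, b = 1 ↦ 1  <
a = 0, b = 2 ↦ 0  <
a = 1, b = 0 ↦ 2  ≥
a = 1, b = 1 ↦ 2  ≥
a = 1, b = 2 ↦ 1  <
a = 2, b = 0 ↦ 0  <
a = 2, b = 1 ↦ 1  <
a = 2, b = 2 ↦ 0  <
So 3 of the 9 assignments meet the threshold.

3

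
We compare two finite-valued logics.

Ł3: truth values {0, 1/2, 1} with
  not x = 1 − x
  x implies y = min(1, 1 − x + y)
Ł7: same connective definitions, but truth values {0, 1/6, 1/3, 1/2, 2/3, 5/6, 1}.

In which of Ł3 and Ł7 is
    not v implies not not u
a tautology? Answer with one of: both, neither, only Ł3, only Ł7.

neither

In Ł3: at u = 0, v = 0 the value is 0 — not a tautology.
In Ł7: at u = 0, v = 0 the value is 0 — not a tautology.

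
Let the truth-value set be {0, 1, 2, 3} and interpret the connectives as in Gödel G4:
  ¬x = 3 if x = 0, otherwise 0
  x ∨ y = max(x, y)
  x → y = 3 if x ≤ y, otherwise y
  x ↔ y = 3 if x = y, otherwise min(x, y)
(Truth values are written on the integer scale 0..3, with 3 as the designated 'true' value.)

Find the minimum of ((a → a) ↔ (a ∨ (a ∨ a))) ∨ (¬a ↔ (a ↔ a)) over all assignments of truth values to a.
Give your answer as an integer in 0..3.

Take a = 1:
a → a = 1 → 1 = 3
a ∨ a = 1 ∨ 1 = 1
a ∨ (a ∨ a) = 1 ∨ 1 = 1
(a → a) ↔ (a ∨ (a ∨ a)) = 3 ↔ 1 = 1
¬a = ¬1 = 0
a ↔ a = 1 ↔ 1 = 3
¬a ↔ (a ↔ a) = 0 ↔ 3 = 0
((a → a) ↔ (a ∨ (a ∨ a))) ∨ (¬a ↔ (a ↔ a)) = 1 ∨ 0 = 1
No assignment yields a value below 1, so this is the minimum.

1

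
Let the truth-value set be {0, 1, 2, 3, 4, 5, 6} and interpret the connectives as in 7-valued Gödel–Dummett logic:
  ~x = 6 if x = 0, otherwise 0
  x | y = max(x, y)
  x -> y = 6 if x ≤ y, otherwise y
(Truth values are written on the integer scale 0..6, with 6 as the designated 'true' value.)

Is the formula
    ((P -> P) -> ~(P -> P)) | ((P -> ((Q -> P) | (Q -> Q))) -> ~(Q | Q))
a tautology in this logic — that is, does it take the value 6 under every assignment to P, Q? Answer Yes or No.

No

Counterexample: take P = 0, Q = 1.
P -> P = 0 -> 0 = 6
P -> P = 0 -> 0 = 6
~(P -> P) = ~6 = 0
(P -> P) -> ~(P -> P) = 6 -> 0 = 0
Q -> P = 1 -> 0 = 0
Q -> Q = 1 -> 1 = 6
(Q -> P) | (Q -> Q) = 0 | 6 = 6
P -> ((Q -> P) | (Q -> Q)) = 0 -> 6 = 6
Q | Q = 1 | 1 = 1
~(Q | Q) = ~1 = 0
(P -> ((Q -> P) | (Q -> Q))) -> ~(Q | Q) = 6 -> 0 = 0
((P -> P) -> ~(P -> P)) | ((P -> ((Q -> P) | (Q -> Q))) -> ~(Q | Q)) = 0 | 0 = 0
This gives 0 ≠ 6.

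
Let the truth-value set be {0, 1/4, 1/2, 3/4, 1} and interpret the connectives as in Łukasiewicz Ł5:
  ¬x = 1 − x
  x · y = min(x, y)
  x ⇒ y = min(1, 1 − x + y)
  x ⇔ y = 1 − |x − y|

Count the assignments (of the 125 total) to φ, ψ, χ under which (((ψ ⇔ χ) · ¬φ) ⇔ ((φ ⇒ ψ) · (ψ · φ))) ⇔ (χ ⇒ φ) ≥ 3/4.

value 1: 31 assignments (counts)
value 3/4: 43 assignments (counts)
value 1/2: 31 assignments
value 1/4: 13 assignments
value 0: 7 assignments
So 74 of the 125 assignments meet the threshold.

74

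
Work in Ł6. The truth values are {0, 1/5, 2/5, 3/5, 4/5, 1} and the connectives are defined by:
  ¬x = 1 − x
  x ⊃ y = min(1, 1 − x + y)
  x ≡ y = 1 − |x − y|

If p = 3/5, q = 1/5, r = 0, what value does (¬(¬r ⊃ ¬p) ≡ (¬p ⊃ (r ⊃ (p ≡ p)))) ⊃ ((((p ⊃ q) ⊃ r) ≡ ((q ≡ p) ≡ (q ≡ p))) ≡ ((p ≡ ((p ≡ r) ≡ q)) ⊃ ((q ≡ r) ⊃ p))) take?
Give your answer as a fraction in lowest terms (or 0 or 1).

¬r = ¬0 = 1
¬p = ¬3/5 = 2/5
¬r ⊃ ¬p = 1 ⊃ 2/5 = 2/5
¬(¬r ⊃ ¬p) = ¬2/5 = 3/5
¬p = ¬3/5 = 2/5
p ≡ p = 3/5 ≡ 3/5 = 1
r ⊃ (p ≡ p) = 0 ⊃ 1 = 1
¬p ⊃ (r ⊃ (p ≡ p)) = 2/5 ⊃ 1 = 1
¬(¬r ⊃ ¬p) ≡ (¬p ⊃ (r ⊃ (p ≡ p))) = 3/5 ≡ 1 = 3/5
p ⊃ q = 3/5 ⊃ 1/5 = 3/5
(p ⊃ q) ⊃ r = 3/5 ⊃ 0 = 2/5
q ≡ p = 1/5 ≡ 3/5 = 3/5
q ≡ p = 1/5 ≡ 3/5 = 3/5
(q ≡ p) ≡ (q ≡ p) = 3/5 ≡ 3/5 = 1
((p ⊃ q) ⊃ r) ≡ ((q ≡ p) ≡ (q ≡ p)) = 2/5 ≡ 1 = 2/5
p ≡ r = 3/5 ≡ 0 = 2/5
(p ≡ r) ≡ q = 2/5 ≡ 1/5 = 4/5
p ≡ ((p ≡ r) ≡ q) = 3/5 ≡ 4/5 = 4/5
q ≡ r = 1/5 ≡ 0 = 4/5
(q ≡ r) ⊃ p = 4/5 ⊃ 3/5 = 4/5
(p ≡ ((p ≡ r) ≡ q)) ⊃ ((q ≡ r) ⊃ p) = 4/5 ⊃ 4/5 = 1
(((p ⊃ q) ⊃ r) ≡ ((q ≡ p) ≡ (q ≡ p))) ≡ ((p ≡ ((p ≡ r) ≡ q)) ⊃ ((q ≡ r) ⊃ p)) = 2/5 ≡ 1 = 2/5
(¬(¬r ⊃ ¬p) ≡ (¬p ⊃ (r ⊃ (p ≡ p)))) ⊃ ((((p ⊃ q) ⊃ r) ≡ ((q ≡ p) ≡ (q ≡ p))) ≡ ((p ≡ ((p ≡ r) ≡ q)) ⊃ ((q ≡ r) ⊃ p))) = 3/5 ⊃ 2/5 = 4/5

4/5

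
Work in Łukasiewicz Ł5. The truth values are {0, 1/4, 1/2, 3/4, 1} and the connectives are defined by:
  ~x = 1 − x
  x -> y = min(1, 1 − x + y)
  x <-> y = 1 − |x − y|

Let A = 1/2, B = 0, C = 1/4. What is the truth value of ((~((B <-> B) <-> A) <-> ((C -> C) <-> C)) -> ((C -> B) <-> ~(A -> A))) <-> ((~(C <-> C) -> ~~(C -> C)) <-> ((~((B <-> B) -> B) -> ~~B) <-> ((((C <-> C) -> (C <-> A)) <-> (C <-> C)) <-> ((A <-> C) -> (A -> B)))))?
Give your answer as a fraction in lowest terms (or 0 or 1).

1/2

B <-> B = 0 <-> 0 = 1
(B <-> B) <-> A = 1 <-> 1/2 = 1/2
~((B <-> B) <-> A) = ~1/2 = 1/2
C -> C = 1/4 -> 1/4 = 1
(C -> C) <-> C = 1 <-> 1/4 = 1/4
~((B <-> B) <-> A) <-> ((C -> C) <-> C) = 1/2 <-> 1/4 = 3/4
C -> B = 1/4 -> 0 = 3/4
A -> A = 1/2 -> 1/2 = 1
~(A -> A) = ~1 = 0
(C -> B) <-> ~(A -> A) = 3/4 <-> 0 = 1/4
(~((B <-> B) <-> A) <-> ((C -> C) <-> C)) -> ((C -> B) <-> ~(A -> A)) = 3/4 -> 1/4 = 1/2
C <-> C = 1/4 <-> 1/4 = 1
~(C <-> C) = ~1 = 0
C -> C = 1/4 -> 1/4 = 1
~(C -> C) = ~1 = 0
~~(C -> C) = ~0 = 1
~(C <-> C) -> ~~(C -> C) = 0 -> 1 = 1
B <-> B = 0 <-> 0 = 1
(B <-> B) -> B = 1 -> 0 = 0
~((B <-> B) -> B) = ~0 = 1
~B = ~0 = 1
~~B = ~1 = 0
~((B <-> B) -> B) -> ~~B = 1 -> 0 = 0
C <-> C = 1/4 <-> 1/4 = 1
C <-> A = 1/4 <-> 1/2 = 3/4
(C <-> C) -> (C <-> A) = 1 -> 3/4 = 3/4
C <-> C = 1/4 <-> 1/4 = 1
((C <-> C) -> (C <-> A)) <-> (C <-> C) = 3/4 <-> 1 = 3/4
A <-> C = 1/2 <-> 1/4 = 3/4
A -> B = 1/2 -> 0 = 1/2
(A <-> C) -> (A -> B) = 3/4 -> 1/2 = 3/4
(((C <-> C) -> (C <-> A)) <-> (C <-> C)) <-> ((A <-> C) -> (A -> B)) = 3/4 <-> 3/4 = 1
(~((B <-> B) -> B) -> ~~B) <-> ((((C <-> C) -> (C <-> A)) <-> (C <-> C)) <-> ((A <-> C) -> (A -> B))) = 0 <-> 1 = 0
(~(C <-> C) -> ~~(C -> C)) <-> ((~((B <-> B) -> B) -> ~~B) <-> ((((C <-> C) -> (C <-> A)) <-> (C <-> C)) <-> ((A <-> C) -> (A -> B)))) = 1 <-> 0 = 0
((~((B <-> B) <-> A) <-> ((C -> C) <-> C)) -> ((C -> B) <-> ~(A -> A))) <-> ((~(C <-> C) -> ~~(C -> C)) <-> ((~((B <-> B) -> B) -> ~~B) <-> ((((C <-> C) -> (C <-> A)) <-> (C <-> C)) <-> ((A <-> C) -> (A -> B))))) = 1/2 <-> 0 = 1/2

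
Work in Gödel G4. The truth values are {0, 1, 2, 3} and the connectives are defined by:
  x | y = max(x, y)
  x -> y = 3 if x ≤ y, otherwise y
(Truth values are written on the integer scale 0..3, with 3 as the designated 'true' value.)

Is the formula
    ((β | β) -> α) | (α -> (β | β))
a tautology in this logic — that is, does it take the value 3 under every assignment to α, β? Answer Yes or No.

Yes

α = 0, β = 0 ↦ 3
α = 0, β = 1 ↦ 3
α = 0, β = 2 ↦ 3
α = 0, β = 3 ↦ 3
α = 1, β = 0 ↦ 3
α = 1, β = 1 ↦ 3
α = 1, β = 2 ↦ 3
α = 1, β = 3 ↦ 3
α = 2, β = 0 ↦ 3
α = 2, β = 1 ↦ 3
α = 2, β = 2 ↦ 3
α = 2, β = 3 ↦ 3
α = 3, β = 0 ↦ 3
α = 3, β = 1 ↦ 3
α = 3, β = 2 ↦ 3
α = 3, β = 3 ↦ 3
Every assignment gives a value ≥ 3.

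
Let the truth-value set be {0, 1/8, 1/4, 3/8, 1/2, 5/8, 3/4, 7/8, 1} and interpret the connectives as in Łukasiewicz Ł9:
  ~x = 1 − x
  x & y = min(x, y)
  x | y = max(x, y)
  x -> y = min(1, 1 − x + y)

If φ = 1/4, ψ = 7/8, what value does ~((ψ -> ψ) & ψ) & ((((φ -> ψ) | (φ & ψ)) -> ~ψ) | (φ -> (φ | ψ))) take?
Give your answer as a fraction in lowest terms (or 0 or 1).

ψ -> ψ = 7/8 -> 7/8 = 1
(ψ -> ψ) & ψ = 1 & 7/8 = 7/8
~((ψ -> ψ) & ψ) = ~7/8 = 1/8
φ -> ψ = 1/4 -> 7/8 = 1
φ & ψ = 1/4 & 7/8 = 1/4
(φ -> ψ) | (φ & ψ) = 1 | 1/4 = 1
~ψ = ~7/8 = 1/8
((φ -> ψ) | (φ & ψ)) -> ~ψ = 1 -> 1/8 = 1/8
φ | ψ = 1/4 | 7/8 = 7/8
φ -> (φ | ψ) = 1/4 -> 7/8 = 1
(((φ -> ψ) | (φ & ψ)) -> ~ψ) | (φ -> (φ | ψ)) = 1/8 | 1 = 1
~((ψ -> ψ) & ψ) & ((((φ -> ψ) | (φ & ψ)) -> ~ψ) | (φ -> (φ | ψ))) = 1/8 & 1 = 1/8

1/8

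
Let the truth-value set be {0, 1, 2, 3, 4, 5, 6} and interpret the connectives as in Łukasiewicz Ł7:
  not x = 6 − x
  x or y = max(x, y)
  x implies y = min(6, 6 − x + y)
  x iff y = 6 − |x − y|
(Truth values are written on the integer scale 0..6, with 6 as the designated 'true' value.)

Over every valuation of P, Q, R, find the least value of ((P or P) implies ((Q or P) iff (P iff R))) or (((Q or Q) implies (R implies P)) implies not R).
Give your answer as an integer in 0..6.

3

Take P = 6, Q = 0, R = 3:
P or P = 6 or 6 = 6
Q or P = 0 or 6 = 6
P iff R = 6 iff 3 = 3
(Q or P) iff (P iff R) = 6 iff 3 = 3
(P or P) implies ((Q or P) iff (P iff R)) = 6 implies 3 = 3
Q or Q = 0 or 0 = 0
R implies P = 3 implies 6 = 6
(Q or Q) implies (R implies P) = 0 implies 6 = 6
not R = not 3 = 3
((Q or Q) implies (R implies P)) implies not R = 6 implies 3 = 3
((P or P) implies ((Q or P) iff (P iff R))) or (((Q or Q) implies (R implies P)) implies not R) = 3 or 3 = 3
No assignment yields a value below 3, so this is the minimum.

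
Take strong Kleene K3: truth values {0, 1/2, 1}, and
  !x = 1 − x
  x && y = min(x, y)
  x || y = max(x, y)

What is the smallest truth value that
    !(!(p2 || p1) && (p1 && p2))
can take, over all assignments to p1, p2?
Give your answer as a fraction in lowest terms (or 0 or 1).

1/2

Take p1 = 1/2, p2 = 1/2:
p2 || p1 = 1/2 || 1/2 = 1/2
!(p2 || p1) = !1/2 = 1/2
p1 && p2 = 1/2 && 1/2 = 1/2
!(p2 || p1) && (p1 && p2) = 1/2 && 1/2 = 1/2
!(!(p2 || p1) && (p1 && p2)) = !1/2 = 1/2
No assignment yields a value below 1/2, so this is the minimum.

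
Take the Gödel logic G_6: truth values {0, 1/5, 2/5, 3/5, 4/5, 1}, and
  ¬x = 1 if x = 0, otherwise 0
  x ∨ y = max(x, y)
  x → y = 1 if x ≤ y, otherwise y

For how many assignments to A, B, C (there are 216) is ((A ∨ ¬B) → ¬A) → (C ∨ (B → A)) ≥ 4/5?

196

value 1: 191 assignments (counts)
value 4/5: 5 assignments (counts)
value 3/5: 5 assignments
value 2/5: 5 assignments
value 1/5: 5 assignments
value 0: 5 assignments
So 196 of the 216 assignments meet the threshold.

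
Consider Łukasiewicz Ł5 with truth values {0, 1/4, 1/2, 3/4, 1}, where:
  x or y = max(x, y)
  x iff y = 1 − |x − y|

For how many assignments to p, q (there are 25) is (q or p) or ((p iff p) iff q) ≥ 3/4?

value 1: 9 assignments (counts)
value 3/4: 7 assignments (counts)
value 1/2: 5 assignments
value 1/4: 3 assignments
value 0: 1 assignment
So 16 of the 25 assignments meet the threshold.

16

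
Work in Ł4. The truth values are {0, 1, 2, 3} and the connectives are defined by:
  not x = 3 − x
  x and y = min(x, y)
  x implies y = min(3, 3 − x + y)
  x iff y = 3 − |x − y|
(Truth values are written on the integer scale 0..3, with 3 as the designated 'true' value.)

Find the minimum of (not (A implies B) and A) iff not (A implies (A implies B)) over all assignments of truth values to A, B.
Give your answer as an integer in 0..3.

Take A = 1, B = 0:
A implies B = 1 implies 0 = 2
not (A implies B) = not 2 = 1
not (A implies B) and A = 1 and 1 = 1
A implies B = 1 implies 0 = 2
A implies (A implies B) = 1 implies 2 = 3
not (A implies (A implies B)) = not 3 = 0
(not (A implies B) and A) iff not (A implies (A implies B)) = 1 iff 0 = 2
No assignment yields a value below 2, so this is the minimum.

2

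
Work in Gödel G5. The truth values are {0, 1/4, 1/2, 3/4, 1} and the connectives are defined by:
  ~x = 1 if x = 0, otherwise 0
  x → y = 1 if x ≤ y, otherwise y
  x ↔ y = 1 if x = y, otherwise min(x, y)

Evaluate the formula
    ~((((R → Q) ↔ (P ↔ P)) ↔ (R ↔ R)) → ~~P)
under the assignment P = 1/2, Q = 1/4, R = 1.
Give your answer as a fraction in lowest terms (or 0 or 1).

0

R → Q = 1 → 1/4 = 1/4
P ↔ P = 1/2 ↔ 1/2 = 1
(R → Q) ↔ (P ↔ P) = 1/4 ↔ 1 = 1/4
R ↔ R = 1 ↔ 1 = 1
((R → Q) ↔ (P ↔ P)) ↔ (R ↔ R) = 1/4 ↔ 1 = 1/4
~P = ~1/2 = 0
~~P = ~0 = 1
(((R → Q) ↔ (P ↔ P)) ↔ (R ↔ R)) → ~~P = 1/4 → 1 = 1
~((((R → Q) ↔ (P ↔ P)) ↔ (R ↔ R)) → ~~P) = ~1 = 0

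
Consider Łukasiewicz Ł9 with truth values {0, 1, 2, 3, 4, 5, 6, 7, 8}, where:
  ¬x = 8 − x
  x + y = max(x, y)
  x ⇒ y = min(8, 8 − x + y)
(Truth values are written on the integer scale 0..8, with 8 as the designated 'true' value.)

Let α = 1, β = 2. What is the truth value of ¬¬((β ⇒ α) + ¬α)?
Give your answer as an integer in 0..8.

β ⇒ α = 2 ⇒ 1 = 7
¬α = ¬1 = 7
(β ⇒ α) + ¬α = 7 + 7 = 7
¬((β ⇒ α) + ¬α) = ¬7 = 1
¬¬((β ⇒ α) + ¬α) = ¬1 = 7

7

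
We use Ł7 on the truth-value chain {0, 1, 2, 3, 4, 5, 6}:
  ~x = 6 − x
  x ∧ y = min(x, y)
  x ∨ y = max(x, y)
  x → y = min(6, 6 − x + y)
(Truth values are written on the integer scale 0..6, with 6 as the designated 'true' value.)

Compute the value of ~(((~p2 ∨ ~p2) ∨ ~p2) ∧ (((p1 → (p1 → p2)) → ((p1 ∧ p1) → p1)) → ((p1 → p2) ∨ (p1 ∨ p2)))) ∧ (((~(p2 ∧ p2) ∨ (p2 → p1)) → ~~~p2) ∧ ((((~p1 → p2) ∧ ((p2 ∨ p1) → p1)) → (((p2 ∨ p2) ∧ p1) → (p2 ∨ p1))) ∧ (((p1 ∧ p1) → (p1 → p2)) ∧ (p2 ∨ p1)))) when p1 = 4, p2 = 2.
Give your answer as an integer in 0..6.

2

~p2 = ~2 = 4
~p2 = ~2 = 4
~p2 ∨ ~p2 = 4 ∨ 4 = 4
~p2 = ~2 = 4
(~p2 ∨ ~p2) ∨ ~p2 = 4 ∨ 4 = 4
p1 → p2 = 4 → 2 = 4
p1 → (p1 → p2) = 4 → 4 = 6
p1 ∧ p1 = 4 ∧ 4 = 4
(p1 ∧ p1) → p1 = 4 → 4 = 6
(p1 → (p1 → p2)) → ((p1 ∧ p1) → p1) = 6 → 6 = 6
p1 → p2 = 4 → 2 = 4
p1 ∨ p2 = 4 ∨ 2 = 4
(p1 → p2) ∨ (p1 ∨ p2) = 4 ∨ 4 = 4
((p1 → (p1 → p2)) → ((p1 ∧ p1) → p1)) → ((p1 → p2) ∨ (p1 ∨ p2)) = 6 → 4 = 4
((~p2 ∨ ~p2) ∨ ~p2) ∧ (((p1 → (p1 → p2)) → ((p1 ∧ p1) → p1)) → ((p1 → p2) ∨ (p1 ∨ p2))) = 4 ∧ 4 = 4
~(((~p2 ∨ ~p2) ∨ ~p2) ∧ (((p1 → (p1 → p2)) → ((p1 ∧ p1) → p1)) → ((p1 → p2) ∨ (p1 ∨ p2)))) = ~4 = 2
p2 ∧ p2 = 2 ∧ 2 = 2
~(p2 ∧ p2) = ~2 = 4
p2 → p1 = 2 → 4 = 6
~(p2 ∧ p2) ∨ (p2 → p1) = 4 ∨ 6 = 6
~p2 = ~2 = 4
~~p2 = ~4 = 2
~~~p2 = ~2 = 4
(~(p2 ∧ p2) ∨ (p2 → p1)) → ~~~p2 = 6 → 4 = 4
~p1 = ~4 = 2
~p1 → p2 = 2 → 2 = 6
p2 ∨ p1 = 2 ∨ 4 = 4
(p2 ∨ p1) → p1 = 4 → 4 = 6
(~p1 → p2) ∧ ((p2 ∨ p1) → p1) = 6 ∧ 6 = 6
p2 ∨ p2 = 2 ∨ 2 = 2
(p2 ∨ p2) ∧ p1 = 2 ∧ 4 = 2
p2 ∨ p1 = 2 ∨ 4 = 4
((p2 ∨ p2) ∧ p1) → (p2 ∨ p1) = 2 → 4 = 6
((~p1 → p2) ∧ ((p2 ∨ p1) → p1)) → (((p2 ∨ p2) ∧ p1) → (p2 ∨ p1)) = 6 → 6 = 6
p1 ∧ p1 = 4 ∧ 4 = 4
p1 → p2 = 4 → 2 = 4
(p1 ∧ p1) → (p1 → p2) = 4 → 4 = 6
p2 ∨ p1 = 2 ∨ 4 = 4
((p1 ∧ p1) → (p1 → p2)) ∧ (p2 ∨ p1) = 6 ∧ 4 = 4
(((~p1 → p2) ∧ ((p2 ∨ p1) → p1)) → (((p2 ∨ p2) ∧ p1) → (p2 ∨ p1))) ∧ (((p1 ∧ p1) → (p1 → p2)) ∧ (p2 ∨ p1)) = 6 ∧ 4 = 4
((~(p2 ∧ p2) ∨ (p2 → p1)) → ~~~p2) ∧ ((((~p1 → p2) ∧ ((p2 ∨ p1) → p1)) → (((p2 ∨ p2) ∧ p1) → (p2 ∨ p1))) ∧ (((p1 ∧ p1) → (p1 → p2)) ∧ (p2 ∨ p1))) = 4 ∧ 4 = 4
~(((~p2 ∨ ~p2) ∨ ~p2) ∧ (((p1 → (p1 → p2)) → ((p1 ∧ p1) → p1)) → ((p1 → p2) ∨ (p1 ∨ p2)))) ∧ (((~(p2 ∧ p2) ∨ (p2 → p1)) → ~~~p2) ∧ ((((~p1 → p2) ∧ ((p2 ∨ p1) → p1)) → (((p2 ∨ p2) ∧ p1) → (p2 ∨ p1))) ∧ (((p1 ∧ p1) → (p1 → p2)) ∧ (p2 ∨ p1)))) = 2 ∧ 4 = 2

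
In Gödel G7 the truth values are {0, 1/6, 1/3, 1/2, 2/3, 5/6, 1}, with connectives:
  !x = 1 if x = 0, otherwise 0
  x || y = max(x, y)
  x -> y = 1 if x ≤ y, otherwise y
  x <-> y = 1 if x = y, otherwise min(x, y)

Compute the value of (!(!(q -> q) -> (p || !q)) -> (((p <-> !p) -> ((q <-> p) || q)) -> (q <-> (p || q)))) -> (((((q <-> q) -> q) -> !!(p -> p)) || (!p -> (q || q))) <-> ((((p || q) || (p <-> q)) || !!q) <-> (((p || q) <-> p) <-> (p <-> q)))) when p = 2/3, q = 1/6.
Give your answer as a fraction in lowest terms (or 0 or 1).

q -> q = 1/6 -> 1/6 = 1
!(q -> q) = !1 = 0
!q = !1/6 = 0
p || !q = 2/3 || 0 = 2/3
!(q -> q) -> (p || !q) = 0 -> 2/3 = 1
!(!(q -> q) -> (p || !q)) = !1 = 0
!p = !2/3 = 0
p <-> !p = 2/3 <-> 0 = 0
q <-> p = 1/6 <-> 2/3 = 1/6
(q <-> p) || q = 1/6 || 1/6 = 1/6
(p <-> !p) -> ((q <-> p) || q) = 0 -> 1/6 = 1
p || q = 2/3 || 1/6 = 2/3
q <-> (p || q) = 1/6 <-> 2/3 = 1/6
((p <-> !p) -> ((q <-> p) || q)) -> (q <-> (p || q)) = 1 -> 1/6 = 1/6
!(!(q -> q) -> (p || !q)) -> (((p <-> !p) -> ((q <-> p) || q)) -> (q <-> (p || q))) = 0 -> 1/6 = 1
q <-> q = 1/6 <-> 1/6 = 1
(q <-> q) -> q = 1 -> 1/6 = 1/6
p -> p = 2/3 -> 2/3 = 1
!(p -> p) = !1 = 0
!!(p -> p) = !0 = 1
((q <-> q) -> q) -> !!(p -> p) = 1/6 -> 1 = 1
!p = !2/3 = 0
q || q = 1/6 || 1/6 = 1/6
!p -> (q || q) = 0 -> 1/6 = 1
(((q <-> q) -> q) -> !!(p -> p)) || (!p -> (q || q)) = 1 || 1 = 1
p || q = 2/3 || 1/6 = 2/3
p <-> q = 2/3 <-> 1/6 = 1/6
(p || q) || (p <-> q) = 2/3 || 1/6 = 2/3
!q = !1/6 = 0
!!q = !0 = 1
((p || q) || (p <-> q)) || !!q = 2/3 || 1 = 1
p || q = 2/3 || 1/6 = 2/3
(p || q) <-> p = 2/3 <-> 2/3 = 1
p <-> q = 2/3 <-> 1/6 = 1/6
((p || q) <-> p) <-> (p <-> q) = 1 <-> 1/6 = 1/6
(((p || q) || (p <-> q)) || !!q) <-> (((p || q) <-> p) <-> (p <-> q)) = 1 <-> 1/6 = 1/6
((((q <-> q) -> q) -> !!(p -> p)) || (!p -> (q || q))) <-> ((((p || q) || (p <-> q)) || !!q) <-> (((p || q) <-> p) <-> (p <-> q))) = 1 <-> 1/6 = 1/6
(!(!(q -> q) -> (p || !q)) -> (((p <-> !p) -> ((q <-> p) || q)) -> (q <-> (p || q)))) -> (((((q <-> q) -> q) -> !!(p -> p)) || (!p -> (q || q))) <-> ((((p || q) || (p <-> q)) || !!q) <-> (((p || q) <-> p) <-> (p <-> q)))) = 1 -> 1/6 = 1/6

1/6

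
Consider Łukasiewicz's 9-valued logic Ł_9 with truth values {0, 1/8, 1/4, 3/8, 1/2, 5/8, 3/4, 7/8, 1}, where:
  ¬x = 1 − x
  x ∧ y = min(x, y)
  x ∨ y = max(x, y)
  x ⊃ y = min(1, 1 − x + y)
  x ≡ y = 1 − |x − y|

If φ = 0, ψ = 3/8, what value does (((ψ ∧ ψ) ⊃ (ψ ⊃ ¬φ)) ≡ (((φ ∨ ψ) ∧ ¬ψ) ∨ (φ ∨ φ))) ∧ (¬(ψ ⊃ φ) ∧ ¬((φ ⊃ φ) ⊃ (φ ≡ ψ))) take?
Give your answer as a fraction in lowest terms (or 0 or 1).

3/8

ψ ∧ ψ = 3/8 ∧ 3/8 = 3/8
¬φ = ¬0 = 1
ψ ⊃ ¬φ = 3/8 ⊃ 1 = 1
(ψ ∧ ψ) ⊃ (ψ ⊃ ¬φ) = 3/8 ⊃ 1 = 1
φ ∨ ψ = 0 ∨ 3/8 = 3/8
¬ψ = ¬3/8 = 5/8
(φ ∨ ψ) ∧ ¬ψ = 3/8 ∧ 5/8 = 3/8
φ ∨ φ = 0 ∨ 0 = 0
((φ ∨ ψ) ∧ ¬ψ) ∨ (φ ∨ φ) = 3/8 ∨ 0 = 3/8
((ψ ∧ ψ) ⊃ (ψ ⊃ ¬φ)) ≡ (((φ ∨ ψ) ∧ ¬ψ) ∨ (φ ∨ φ)) = 1 ≡ 3/8 = 3/8
ψ ⊃ φ = 3/8 ⊃ 0 = 5/8
¬(ψ ⊃ φ) = ¬5/8 = 3/8
φ ⊃ φ = 0 ⊃ 0 = 1
φ ≡ ψ = 0 ≡ 3/8 = 5/8
(φ ⊃ φ) ⊃ (φ ≡ ψ) = 1 ⊃ 5/8 = 5/8
¬((φ ⊃ φ) ⊃ (φ ≡ ψ)) = ¬5/8 = 3/8
¬(ψ ⊃ φ) ∧ ¬((φ ⊃ φ) ⊃ (φ ≡ ψ)) = 3/8 ∧ 3/8 = 3/8
(((ψ ∧ ψ) ⊃ (ψ ⊃ ¬φ)) ≡ (((φ ∨ ψ) ∧ ¬ψ) ∨ (φ ∨ φ))) ∧ (¬(ψ ⊃ φ) ∧ ¬((φ ⊃ φ) ⊃ (φ ≡ ψ))) = 3/8 ∧ 3/8 = 3/8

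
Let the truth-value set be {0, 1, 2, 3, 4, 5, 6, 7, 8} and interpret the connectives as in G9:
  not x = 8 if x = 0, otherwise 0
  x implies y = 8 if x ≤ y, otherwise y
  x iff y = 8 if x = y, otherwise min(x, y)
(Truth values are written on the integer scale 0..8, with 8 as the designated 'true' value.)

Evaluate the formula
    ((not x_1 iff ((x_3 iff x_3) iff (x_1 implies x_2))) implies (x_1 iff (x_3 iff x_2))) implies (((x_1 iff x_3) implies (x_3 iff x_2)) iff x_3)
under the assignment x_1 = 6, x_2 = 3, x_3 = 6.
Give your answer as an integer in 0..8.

3

not x_1 = not 6 = 0
x_3 iff x_3 = 6 iff 6 = 8
x_1 implies x_2 = 6 implies 3 = 3
(x_3 iff x_3) iff (x_1 implies x_2) = 8 iff 3 = 3
not x_1 iff ((x_3 iff x_3) iff (x_1 implies x_2)) = 0 iff 3 = 0
x_3 iff x_2 = 6 iff 3 = 3
x_1 iff (x_3 iff x_2) = 6 iff 3 = 3
(not x_1 iff ((x_3 iff x_3) iff (x_1 implies x_2))) implies (x_1 iff (x_3 iff x_2)) = 0 implies 3 = 8
x_1 iff x_3 = 6 iff 6 = 8
x_3 iff x_2 = 6 iff 3 = 3
(x_1 iff x_3) implies (x_3 iff x_2) = 8 implies 3 = 3
((x_1 iff x_3) implies (x_3 iff x_2)) iff x_3 = 3 iff 6 = 3
((not x_1 iff ((x_3 iff x_3) iff (x_1 implies x_2))) implies (x_1 iff (x_3 iff x_2))) implies (((x_1 iff x_3) implies (x_3 iff x_2)) iff x_3) = 8 implies 3 = 3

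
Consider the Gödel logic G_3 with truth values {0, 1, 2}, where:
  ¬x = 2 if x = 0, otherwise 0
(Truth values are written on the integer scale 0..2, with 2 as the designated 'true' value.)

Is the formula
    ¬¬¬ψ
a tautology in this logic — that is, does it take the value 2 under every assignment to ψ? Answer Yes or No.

No

Counterexample: take ψ = 1.
¬ψ = ¬1 = 0
¬¬ψ = ¬0 = 2
¬¬¬ψ = ¬2 = 0
This gives 0 ≠ 2.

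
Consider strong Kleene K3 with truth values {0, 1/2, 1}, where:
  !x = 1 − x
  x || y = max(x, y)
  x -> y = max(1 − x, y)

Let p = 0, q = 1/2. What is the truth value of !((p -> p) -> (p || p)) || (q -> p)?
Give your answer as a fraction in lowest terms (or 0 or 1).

1

p -> p = 0 -> 0 = 1
p || p = 0 || 0 = 0
(p -> p) -> (p || p) = 1 -> 0 = 0
!((p -> p) -> (p || p)) = !0 = 1
q -> p = 1/2 -> 0 = 1/2
!((p -> p) -> (p || p)) || (q -> p) = 1 || 1/2 = 1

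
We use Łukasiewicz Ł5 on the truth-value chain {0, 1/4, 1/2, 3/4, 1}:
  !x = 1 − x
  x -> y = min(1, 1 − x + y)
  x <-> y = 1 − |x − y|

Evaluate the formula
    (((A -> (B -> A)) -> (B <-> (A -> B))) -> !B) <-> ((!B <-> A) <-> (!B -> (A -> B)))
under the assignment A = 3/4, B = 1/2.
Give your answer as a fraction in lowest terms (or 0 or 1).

B -> A = 1/2 -> 3/4 = 1
A -> (B -> A) = 3/4 -> 1 = 1
A -> B = 3/4 -> 1/2 = 3/4
B <-> (A -> B) = 1/2 <-> 3/4 = 3/4
(A -> (B -> A)) -> (B <-> (A -> B)) = 1 -> 3/4 = 3/4
!B = !1/2 = 1/2
((A -> (B -> A)) -> (B <-> (A -> B))) -> !B = 3/4 -> 1/2 = 3/4
!B = !1/2 = 1/2
!B <-> A = 1/2 <-> 3/4 = 3/4
!B = !1/2 = 1/2
A -> B = 3/4 -> 1/2 = 3/4
!B -> (A -> B) = 1/2 -> 3/4 = 1
(!B <-> A) <-> (!B -> (A -> B)) = 3/4 <-> 1 = 3/4
(((A -> (B -> A)) -> (B <-> (A -> B))) -> !B) <-> ((!B <-> A) <-> (!B -> (A -> B))) = 3/4 <-> 3/4 = 1

1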